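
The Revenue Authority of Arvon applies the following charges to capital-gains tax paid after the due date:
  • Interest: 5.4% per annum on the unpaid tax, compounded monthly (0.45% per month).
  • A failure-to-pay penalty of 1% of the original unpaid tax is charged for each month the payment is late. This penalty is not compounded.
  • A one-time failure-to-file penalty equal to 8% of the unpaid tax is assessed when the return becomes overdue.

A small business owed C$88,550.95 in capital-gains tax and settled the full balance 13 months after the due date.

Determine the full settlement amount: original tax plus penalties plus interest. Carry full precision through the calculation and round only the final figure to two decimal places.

Failure-to-file penalty: 8% × C$88,550.95 = C$7,084.08…
Failure-to-pay penalty: 13 × 1% × C$88,550.95 = C$11,511.62…
Interest: C$88,550.95 × ((1 + 0.0045)^13 − 1) = C$88,550.95 × 0.0601059… = C$5,322.4308…
Total = C$88,550.95 + C$18,595.6995 + C$5,322.4308… = C$112,469.08

C$112,469.08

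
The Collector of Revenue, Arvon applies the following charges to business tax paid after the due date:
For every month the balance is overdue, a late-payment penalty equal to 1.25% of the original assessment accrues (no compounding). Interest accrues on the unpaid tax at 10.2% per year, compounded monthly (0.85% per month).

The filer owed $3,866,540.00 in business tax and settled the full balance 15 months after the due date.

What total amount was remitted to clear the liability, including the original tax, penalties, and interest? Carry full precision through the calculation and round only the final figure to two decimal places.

$5,114,941.13

Late-payment penalty = 1.25% × $3,866,540.00 × 15 mo = $724,976.25
Interest: $3,866,540.00 × ((1 + 0.0085)^15 − 1) = $3,866,540.00 × 0.1353729… = $523,424.8774…
Total = $3,866,540.00 + $724,976.2500 + $523,424.8774… = $5,114,941.13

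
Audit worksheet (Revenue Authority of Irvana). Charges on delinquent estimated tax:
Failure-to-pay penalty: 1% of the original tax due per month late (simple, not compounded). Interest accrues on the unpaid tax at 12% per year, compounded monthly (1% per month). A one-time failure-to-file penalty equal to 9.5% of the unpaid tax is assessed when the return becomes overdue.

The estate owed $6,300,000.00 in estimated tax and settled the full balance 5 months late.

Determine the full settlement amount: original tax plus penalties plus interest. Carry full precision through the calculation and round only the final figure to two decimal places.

Failure-to-file penalty: 9.5% × $6,300,000.00 = $598,500.00
Failure-to-pay penalty = 1% × $6,300,000.00 × 5 mo = $315,000.00
Interest: $6,300,000.00 × ((1 + 0.01)^5 − 1) = $6,300,000.00 × 0.0510101… = $321,363.3156…
Total = $6,300,000.00 + $913,500.0000 + $321,363.3156… = $7,534,863.32

$7,534,863.32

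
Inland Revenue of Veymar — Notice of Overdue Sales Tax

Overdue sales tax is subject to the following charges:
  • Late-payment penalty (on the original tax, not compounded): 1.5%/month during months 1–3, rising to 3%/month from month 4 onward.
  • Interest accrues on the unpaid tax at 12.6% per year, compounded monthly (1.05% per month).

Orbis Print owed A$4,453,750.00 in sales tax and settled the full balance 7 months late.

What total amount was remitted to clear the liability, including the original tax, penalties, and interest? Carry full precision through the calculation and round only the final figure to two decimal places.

A$5,526,463.28

Penalty, months 1–3: 3 × 1.5% × A$4,453,750.00 = A$200,418.75
Penalty, months 4–7: 4 × 3% × A$4,453,750.00 = A$534,450.00
Interest: A$4,453,750.00 × ((1 + 0.0105)^7 − 1) = A$4,453,750.00 × 0.0758562… = A$337,844.5284…
Total = A$4,453,750.00 + A$734,868.7500 + A$337,844.5284… = A$5,526,463.28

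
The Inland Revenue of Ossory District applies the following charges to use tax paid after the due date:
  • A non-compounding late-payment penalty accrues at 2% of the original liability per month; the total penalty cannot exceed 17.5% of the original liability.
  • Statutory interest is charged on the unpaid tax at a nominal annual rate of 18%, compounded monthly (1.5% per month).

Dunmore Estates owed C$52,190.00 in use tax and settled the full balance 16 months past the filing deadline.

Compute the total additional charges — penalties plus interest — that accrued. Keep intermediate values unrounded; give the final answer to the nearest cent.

C$23,171.61

Penalty (uncapped): 16 × 2% × C$52,190.00 = C$16,700.80; cap = 17.5% × C$52,190.00 = C$9,133.25 → penalty = C$9,133.25
Interest: C$52,190.00 × ((1 + 0.015)^16 − 1) = C$52,190.00 × 0.2689855… = C$14,038.3557…
Penalties + interest = C$9,133.2500 + C$14,038.3557… = C$23,171.61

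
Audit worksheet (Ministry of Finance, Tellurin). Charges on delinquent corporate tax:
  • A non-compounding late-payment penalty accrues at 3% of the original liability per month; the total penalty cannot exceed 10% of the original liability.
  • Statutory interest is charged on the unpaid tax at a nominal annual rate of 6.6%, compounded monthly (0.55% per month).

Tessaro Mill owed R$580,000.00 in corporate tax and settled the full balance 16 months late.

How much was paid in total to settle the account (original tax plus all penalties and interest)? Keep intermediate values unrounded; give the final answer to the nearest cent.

Penalty (uncapped): 16 × 3% × R$580,000.00 = R$278,400.00; cap = 10% × R$580,000.00 = R$58,000.00 → penalty = R$58,000.00
Interest: R$580,000.00 × ((1 + 0.0055)^16 − 1) = R$580,000.00 × 0.0917249… = R$53,200.4174…
Total = R$580,000.00 + R$58,000.0000 + R$53,200.4174… = R$691,200.42

R$691,200.42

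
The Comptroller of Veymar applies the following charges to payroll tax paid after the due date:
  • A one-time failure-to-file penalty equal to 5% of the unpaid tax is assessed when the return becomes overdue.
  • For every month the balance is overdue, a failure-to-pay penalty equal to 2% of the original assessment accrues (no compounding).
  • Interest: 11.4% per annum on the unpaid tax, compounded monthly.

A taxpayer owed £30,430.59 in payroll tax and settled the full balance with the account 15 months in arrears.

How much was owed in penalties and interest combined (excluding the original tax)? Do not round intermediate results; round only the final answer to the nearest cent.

£15,287.65

Failure-to-file penalty: 5% × £30,430.59 = £1,521.53…
Failure-to-pay penalty: 15 × 2% × £30,430.59 = £9,129.18…
Interest (11.4%/yr ÷ 12 = 0.95%/month): £30,430.59 × ((1 + 0.0095)^15 − 1) = £4,636.9436…
Penalties + interest = £10,650.7065 + £4,636.9436… = £15,287.65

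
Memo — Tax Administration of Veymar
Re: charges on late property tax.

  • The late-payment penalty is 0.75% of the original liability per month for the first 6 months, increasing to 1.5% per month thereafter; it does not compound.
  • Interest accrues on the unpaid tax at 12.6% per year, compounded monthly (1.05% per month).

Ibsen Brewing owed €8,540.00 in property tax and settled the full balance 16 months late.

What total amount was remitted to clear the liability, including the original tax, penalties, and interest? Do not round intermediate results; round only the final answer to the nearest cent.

Penalty, months 1–6: 6 × 0.75% × €8,540.00 = €384.30
Penalty, months 7–16: 10 × 1.5% × €8,540.00 = €1,281.00
Interest: €8,540.00 × ((1 + 0.0105)^16 − 1) = €8,540.00 × 0.1819010… = €1,553.4342…
Total = €8,540.00 + €1,665.3000 + €1,553.4342… = €11,758.73

€11,758.73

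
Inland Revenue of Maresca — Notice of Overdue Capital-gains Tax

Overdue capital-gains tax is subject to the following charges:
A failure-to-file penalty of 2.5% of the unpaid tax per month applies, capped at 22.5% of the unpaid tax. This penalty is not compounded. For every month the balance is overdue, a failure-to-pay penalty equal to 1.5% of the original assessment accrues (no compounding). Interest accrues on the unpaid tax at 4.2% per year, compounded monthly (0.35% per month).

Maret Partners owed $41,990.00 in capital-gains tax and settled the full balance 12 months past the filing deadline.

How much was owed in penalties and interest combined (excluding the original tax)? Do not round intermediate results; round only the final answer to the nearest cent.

Failure-to-file: 12 × 2.5% × $41,990.00 = $12,597.00, capped at 22.5% × $41,990.00 = $9,447.75
Failure-to-pay penalty = 1.5% × $41,990.00 × 12 mo = $7,558.20
Interest: $41,990.00 × ((1 + 0.0035)^12 − 1) = $41,990.00 × 0.0428180… = $1,797.9281…
Penalties + interest = $17,005.9500 + $1,797.9281… = $18,803.88

$18,803.88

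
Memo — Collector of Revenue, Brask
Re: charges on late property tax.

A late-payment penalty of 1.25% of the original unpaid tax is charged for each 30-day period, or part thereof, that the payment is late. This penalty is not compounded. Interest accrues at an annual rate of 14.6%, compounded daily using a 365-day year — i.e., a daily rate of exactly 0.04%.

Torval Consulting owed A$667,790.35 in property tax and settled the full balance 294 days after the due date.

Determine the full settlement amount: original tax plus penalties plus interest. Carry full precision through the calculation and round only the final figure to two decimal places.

Penalty periods: ⌈294/30⌉ = 10; penalty = 10 × 1.25% × A$667,790.35 = A$83,473.79…
Interest: A$667,790.35 × ((1 + 0.0004)^294 − 1) = A$667,790.35 × 0.12476766… = A$83,318.6366…
Total = A$667,790.35 + A$83,473.7938… + A$83,318.6366… = A$834,582.78

A$834,582.78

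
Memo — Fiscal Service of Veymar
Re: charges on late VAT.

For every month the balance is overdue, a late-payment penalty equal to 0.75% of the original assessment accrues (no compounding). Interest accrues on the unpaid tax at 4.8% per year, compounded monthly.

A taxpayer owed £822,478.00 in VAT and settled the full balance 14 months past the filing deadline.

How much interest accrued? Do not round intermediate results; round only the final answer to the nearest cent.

£47,275.67

Interest (4.8%/yr ÷ 12 = 0.4%/month): £822,478.00 × ((1 + 0.004)^14 − 1) = £47,275.6689…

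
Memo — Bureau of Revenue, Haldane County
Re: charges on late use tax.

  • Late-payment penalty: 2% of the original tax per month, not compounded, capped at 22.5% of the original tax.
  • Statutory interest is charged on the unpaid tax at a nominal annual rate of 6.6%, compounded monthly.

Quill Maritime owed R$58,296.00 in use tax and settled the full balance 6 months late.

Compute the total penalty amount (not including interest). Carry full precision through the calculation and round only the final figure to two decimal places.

Penalty: 6 × 2% × R$58,296.00 = R$6,995.52 (below the 22.5% cap of R$13,116.60)

R$6,995.52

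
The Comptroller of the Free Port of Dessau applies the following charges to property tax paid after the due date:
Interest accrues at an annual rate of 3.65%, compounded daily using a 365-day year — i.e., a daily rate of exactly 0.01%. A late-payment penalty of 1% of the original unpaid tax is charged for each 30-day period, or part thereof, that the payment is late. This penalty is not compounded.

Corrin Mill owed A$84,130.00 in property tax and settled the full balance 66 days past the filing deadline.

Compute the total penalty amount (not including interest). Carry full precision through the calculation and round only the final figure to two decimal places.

A$2,523.90

Penalty periods: ⌈66/30⌉ = 3; penalty = 3 × 1% × A$84,130.00 = A$2,523.90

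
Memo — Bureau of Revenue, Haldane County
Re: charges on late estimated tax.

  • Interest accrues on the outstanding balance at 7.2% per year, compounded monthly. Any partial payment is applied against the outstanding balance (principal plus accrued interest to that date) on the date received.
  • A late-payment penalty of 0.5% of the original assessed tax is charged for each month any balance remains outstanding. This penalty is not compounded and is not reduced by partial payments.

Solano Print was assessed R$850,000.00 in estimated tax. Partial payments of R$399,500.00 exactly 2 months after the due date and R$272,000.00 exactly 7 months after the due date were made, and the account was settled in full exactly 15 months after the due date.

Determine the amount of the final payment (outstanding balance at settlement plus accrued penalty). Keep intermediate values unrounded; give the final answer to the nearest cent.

R$276,406.72

Monthly rate = 7.2% ÷ 12 = 0.6%
Balance at month 2: R$850,000.0000 × (1 + 0.006)^2 = R$860,230.6000
After R$399,500.00 payment: R$860,230.6000 − R$399,500.00 = R$460,730.6000
Balance at month 7: R$460,730.6000 × (1 + 0.006)^5 = R$474,719.3792…
After R$272,000.00 payment: R$474,719.3792… − R$272,000.00 = R$202,719.3792…
Balance at month 15: R$202,719.3792… × (1 + 0.006)^8 = R$212,656.7211…
Penalty: 15 × 0.5% × R$850,000.00 = R$63,750.00
Final settlement = outstanding balance + penalty = R$212,656.7211… + R$63,750.00 = R$276,406.72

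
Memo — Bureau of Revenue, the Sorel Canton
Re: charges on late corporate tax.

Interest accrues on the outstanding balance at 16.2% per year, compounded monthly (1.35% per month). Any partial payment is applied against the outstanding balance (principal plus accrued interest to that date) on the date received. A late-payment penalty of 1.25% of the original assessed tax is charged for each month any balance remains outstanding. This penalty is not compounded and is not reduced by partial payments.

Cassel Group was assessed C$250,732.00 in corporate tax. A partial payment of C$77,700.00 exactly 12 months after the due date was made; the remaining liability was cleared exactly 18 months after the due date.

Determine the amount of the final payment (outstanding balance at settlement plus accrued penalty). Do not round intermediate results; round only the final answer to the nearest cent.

Balance at month 12: C$250,732.0000 × (1 + 0.0135)^12 = C$294,506.4436…
After C$77,700.00 payment: C$294,506.4436… − C$77,700.00 = C$216,806.4436…
Balance at month 18: C$216,806.4436… × (1 + 0.0135)^6 = C$234,971.2372…
Penalty: 18 × 1.25% × C$250,732.00 = C$56,414.70
Final settlement = outstanding balance + penalty = C$234,971.2372… + C$56,414.70 = C$291,385.94

C$291,385.94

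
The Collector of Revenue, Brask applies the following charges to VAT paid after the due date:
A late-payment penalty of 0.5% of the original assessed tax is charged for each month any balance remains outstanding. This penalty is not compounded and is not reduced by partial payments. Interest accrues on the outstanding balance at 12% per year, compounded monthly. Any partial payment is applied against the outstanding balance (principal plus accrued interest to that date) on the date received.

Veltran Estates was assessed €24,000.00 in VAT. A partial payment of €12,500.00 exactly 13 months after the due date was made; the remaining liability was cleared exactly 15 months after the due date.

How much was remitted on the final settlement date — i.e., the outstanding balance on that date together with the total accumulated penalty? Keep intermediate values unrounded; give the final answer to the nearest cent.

Monthly rate = 12% ÷ 12 = 1%
Balance at month 13: €24,000.0000 × (1 + 0.01)^13 = €27,314.2387…
After €12,500.00 payment: €27,314.2387… − €12,500.00 = €14,814.2387…
Balance at month 15: €14,814.2387… × (1 + 0.01)^2 = €15,112.0049…
Penalty: 15 × 0.5% × €24,000.00 = €1,800.00
Final settlement = outstanding balance + penalty = €15,112.0049… + €1,800.00 = €16,912.00

€16,912.00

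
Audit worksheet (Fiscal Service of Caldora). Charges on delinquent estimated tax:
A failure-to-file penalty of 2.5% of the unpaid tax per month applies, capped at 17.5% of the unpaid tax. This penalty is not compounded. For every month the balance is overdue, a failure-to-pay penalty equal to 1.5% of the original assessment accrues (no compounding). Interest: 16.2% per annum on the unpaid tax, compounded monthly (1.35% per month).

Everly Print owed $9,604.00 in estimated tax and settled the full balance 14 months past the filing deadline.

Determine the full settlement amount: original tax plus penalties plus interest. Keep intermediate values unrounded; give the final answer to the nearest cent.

Failure-to-file: 14 × 2.5% × $9,604.00 = $3,361.40, capped at 17.5% × $9,604.00 = $1,680.70
Failure-to-pay penalty = 1.5% × $9,604.00 × 14 mo = $2,016.84
Interest: $9,604.00 × ((1 + 0.0135)^14 − 1) = $9,604.00 × 0.2065145… = $1,983.3652…
Total = $9,604.00 + $3,697.5400 + $1,983.3652… = $15,284.91

$15,284.91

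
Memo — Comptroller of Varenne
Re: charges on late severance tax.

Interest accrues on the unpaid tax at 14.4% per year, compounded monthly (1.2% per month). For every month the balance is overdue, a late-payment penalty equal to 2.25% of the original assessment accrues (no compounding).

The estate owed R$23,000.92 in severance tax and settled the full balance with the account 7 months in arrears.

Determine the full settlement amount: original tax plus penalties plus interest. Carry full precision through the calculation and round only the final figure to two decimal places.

R$28,626.60

Late-payment penalty = 2.25% × R$23,000.92 × 7 mo = R$3,622.64…
Interest: R$23,000.92 × ((1 + 0.012)^7 − 1) = R$23,000.92 × 0.0870852… = R$2,003.0400…
Total = R$23,000.92 + R$3,622.6449 + R$2,003.0400… = R$28,626.60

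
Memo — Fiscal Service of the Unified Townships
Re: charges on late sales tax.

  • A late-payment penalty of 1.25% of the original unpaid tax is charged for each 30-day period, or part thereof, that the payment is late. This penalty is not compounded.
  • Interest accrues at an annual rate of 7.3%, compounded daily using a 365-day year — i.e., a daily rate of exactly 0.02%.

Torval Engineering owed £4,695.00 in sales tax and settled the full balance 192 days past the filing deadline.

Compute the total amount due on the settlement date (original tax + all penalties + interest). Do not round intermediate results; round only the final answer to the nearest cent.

£5,289.59

Penalty periods: ⌈192/30⌉ = 7; penalty = 7 × 1.25% × £4,695.00 = £410.81…
Interest: £4,695.00 × ((1 + 0.0002)^192 − 1) = £4,695.00 × 0.03914282… = £183.7755…
Total = £4,695.00 + £410.8125 + £183.7755… = £5,289.59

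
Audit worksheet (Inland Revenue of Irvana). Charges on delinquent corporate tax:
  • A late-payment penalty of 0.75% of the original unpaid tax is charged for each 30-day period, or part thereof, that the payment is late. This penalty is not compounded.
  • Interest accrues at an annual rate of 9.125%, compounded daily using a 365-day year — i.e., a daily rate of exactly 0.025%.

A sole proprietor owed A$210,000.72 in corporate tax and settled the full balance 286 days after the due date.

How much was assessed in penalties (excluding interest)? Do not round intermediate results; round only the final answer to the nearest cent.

A$15,750.05

Penalty periods: ⌈286/30⌉ = 10; penalty = 10 × 0.75% × A$210,000.72 = A$15,750.05…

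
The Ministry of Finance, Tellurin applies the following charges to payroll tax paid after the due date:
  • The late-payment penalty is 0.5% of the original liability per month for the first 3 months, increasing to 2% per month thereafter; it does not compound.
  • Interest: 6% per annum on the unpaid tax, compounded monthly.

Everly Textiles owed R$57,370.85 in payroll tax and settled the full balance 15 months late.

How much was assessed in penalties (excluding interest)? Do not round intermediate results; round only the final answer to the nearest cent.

Penalty, months 1–3: 3 × 0.5% × R$57,370.85 = R$860.56…
Penalty, months 4–15: 12 × 2% × R$57,370.85 = R$13,769.00…
Total penalty = R$860.56… + R$13,769.00… = R$14,629.57

R$14,629.57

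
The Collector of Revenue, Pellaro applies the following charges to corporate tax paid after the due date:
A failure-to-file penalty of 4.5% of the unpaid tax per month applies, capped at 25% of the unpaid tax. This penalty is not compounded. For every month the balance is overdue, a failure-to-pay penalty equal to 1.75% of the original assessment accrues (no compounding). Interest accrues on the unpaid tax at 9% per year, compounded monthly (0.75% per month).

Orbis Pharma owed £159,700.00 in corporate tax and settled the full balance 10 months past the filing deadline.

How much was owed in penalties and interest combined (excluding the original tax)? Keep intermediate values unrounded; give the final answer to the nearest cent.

£80,262.43

Failure-to-file: 10 × 4.5% × £159,700.00 = £71,865.00, capped at 25% × £159,700.00 = £39,925.00
Failure-to-pay penalty: 10 × 1.75% × £159,700.00 = £27,947.50
Interest: £159,700.00 × ((1 + 0.0075)^10 − 1) = £159,700.00 × 0.0775825… = £12,389.9325…
Penalties + interest = £67,872.5000 + £12,389.9325… = £80,262.43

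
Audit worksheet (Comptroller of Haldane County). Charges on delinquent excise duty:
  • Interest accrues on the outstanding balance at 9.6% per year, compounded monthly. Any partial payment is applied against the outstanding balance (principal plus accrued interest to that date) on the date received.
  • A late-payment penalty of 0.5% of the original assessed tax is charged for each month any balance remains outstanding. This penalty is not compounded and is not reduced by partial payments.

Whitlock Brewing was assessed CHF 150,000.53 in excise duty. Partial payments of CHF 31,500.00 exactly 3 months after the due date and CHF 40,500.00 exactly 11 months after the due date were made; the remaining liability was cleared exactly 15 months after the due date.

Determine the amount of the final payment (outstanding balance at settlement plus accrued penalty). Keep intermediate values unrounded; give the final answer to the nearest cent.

CHF 103,822.13

Monthly rate = 9.6% ÷ 12 = 0.8%
Balance at month 3: CHF 150,000.5300 × (1 + 0.008)^3 = CHF 153,629.4196…
After CHF 31,500.00 payment: CHF 153,629.4196… − CHF 31,500.00 = CHF 122,129.4196…
Balance at month 11: CHF 122,129.4196… × (1 + 0.008)^8 = CHF 130,168.0953…
After CHF 40,500.00 payment: CHF 130,168.0953… − CHF 40,500.00 = CHF 89,668.0953…
Balance at month 15: CHF 89,668.0953… × (1 + 0.008)^4 = CHF 92,572.0909…
Penalty: 15 × 0.5% × CHF 150,000.53 = CHF 11,250.04…
Final settlement = outstanding balance + penalty = CHF 92,572.0909… + CHF 11,250.04… = CHF 103,822.13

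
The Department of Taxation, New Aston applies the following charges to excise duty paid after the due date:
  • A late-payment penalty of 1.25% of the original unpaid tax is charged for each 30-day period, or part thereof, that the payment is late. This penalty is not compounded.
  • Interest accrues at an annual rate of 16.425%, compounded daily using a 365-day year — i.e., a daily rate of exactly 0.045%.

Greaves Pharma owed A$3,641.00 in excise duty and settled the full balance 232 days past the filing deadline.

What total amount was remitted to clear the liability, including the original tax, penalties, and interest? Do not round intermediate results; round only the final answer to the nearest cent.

Penalty periods: ⌈232/30⌉ = 8; penalty = 8 × 1.25% × A$3,641.00 = A$364.10
Interest: A$3,641.00 × ((1 + 0.00045)^232 − 1) = A$3,641.00 × 0.11001832… = A$400.5767…
Total = A$3,641.00 + A$364.1000 + A$400.5767… = A$4,405.68

A$4,405.68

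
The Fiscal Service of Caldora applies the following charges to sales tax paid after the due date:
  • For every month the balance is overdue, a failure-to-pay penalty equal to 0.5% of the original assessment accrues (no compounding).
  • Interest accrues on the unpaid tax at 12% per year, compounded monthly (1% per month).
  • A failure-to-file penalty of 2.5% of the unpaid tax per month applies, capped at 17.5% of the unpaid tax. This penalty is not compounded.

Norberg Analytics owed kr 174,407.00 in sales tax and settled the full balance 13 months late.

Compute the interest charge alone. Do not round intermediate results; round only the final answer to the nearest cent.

kr 24,084.43

Interest: kr 174,407.00 × ((1 + 0.01)^13 − 1) = kr 174,407.00 × 0.1380933… = kr 24,084.4348…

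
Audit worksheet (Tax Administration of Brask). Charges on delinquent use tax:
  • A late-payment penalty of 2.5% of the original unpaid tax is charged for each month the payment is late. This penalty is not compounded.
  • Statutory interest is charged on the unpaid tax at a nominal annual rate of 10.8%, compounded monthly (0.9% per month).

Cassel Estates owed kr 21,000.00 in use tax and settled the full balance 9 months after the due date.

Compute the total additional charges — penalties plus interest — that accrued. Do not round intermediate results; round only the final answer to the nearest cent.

kr 6,488.54

Late-payment penalty = 2.5% × kr 21,000.00 × 9 mo = kr 4,725.00
Interest: kr 21,000.00 × ((1 + 0.009)^9 − 1) = kr 21,000.00 × 0.0839781… = kr 1,763.5395…
Penalties + interest = kr 4,725.0000 + kr 1,763.5395… = kr 6,488.54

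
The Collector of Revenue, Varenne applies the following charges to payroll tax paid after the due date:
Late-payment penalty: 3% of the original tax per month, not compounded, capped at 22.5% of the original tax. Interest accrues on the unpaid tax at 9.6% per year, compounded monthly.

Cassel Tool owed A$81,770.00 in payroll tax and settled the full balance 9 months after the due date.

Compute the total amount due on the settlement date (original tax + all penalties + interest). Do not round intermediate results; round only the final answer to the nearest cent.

Penalty (uncapped): 9 × 3% × A$81,770.00 = A$22,077.90; cap = 22.5% × A$81,770.00 = A$18,398.25 → penalty = A$18,398.25
Interest (9.6%/yr ÷ 12 = 0.8%/month): A$81,770.00 × ((1 + 0.008)^9 − 1) = A$6,079.3974…
Total = A$81,770.00 + A$18,398.2500 + A$6,079.3974… = A$106,247.65

A$106,247.65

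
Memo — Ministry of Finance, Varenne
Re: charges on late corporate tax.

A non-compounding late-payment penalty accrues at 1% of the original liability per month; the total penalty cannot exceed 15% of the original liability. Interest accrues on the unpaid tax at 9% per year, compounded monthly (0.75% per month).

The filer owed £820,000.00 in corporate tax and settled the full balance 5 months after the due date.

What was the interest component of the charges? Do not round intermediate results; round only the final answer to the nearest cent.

£31,214.72

Interest: £820,000.00 × ((1 + 0.0075)^5 − 1) = £820,000.00 × 0.0380667… = £31,214.7224…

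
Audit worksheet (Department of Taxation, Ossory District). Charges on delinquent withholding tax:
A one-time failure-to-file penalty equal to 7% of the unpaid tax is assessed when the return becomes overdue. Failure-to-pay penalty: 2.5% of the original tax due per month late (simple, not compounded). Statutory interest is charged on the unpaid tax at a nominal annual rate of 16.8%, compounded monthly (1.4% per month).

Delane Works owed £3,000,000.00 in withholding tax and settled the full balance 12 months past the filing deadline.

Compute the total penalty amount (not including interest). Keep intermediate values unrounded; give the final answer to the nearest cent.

£1,110,000.00

Failure-to-file penalty: 7% × £3,000,000.00 = £210,000.00
Failure-to-pay penalty: 12 × 2.5% × £3,000,000.00 = £900,000.00
Total penalty = £210,000.00 + £900,000.00 = £1,110,000.00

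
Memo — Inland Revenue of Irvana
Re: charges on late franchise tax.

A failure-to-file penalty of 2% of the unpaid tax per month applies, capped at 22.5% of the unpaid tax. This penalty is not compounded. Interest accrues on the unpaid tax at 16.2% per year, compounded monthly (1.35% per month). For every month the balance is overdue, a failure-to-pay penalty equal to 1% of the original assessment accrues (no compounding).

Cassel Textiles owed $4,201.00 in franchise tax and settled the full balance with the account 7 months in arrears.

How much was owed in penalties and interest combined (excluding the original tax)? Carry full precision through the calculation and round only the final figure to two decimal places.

$1,295.65

Failure-to-file: 7 × 2% × $4,201.00 = $588.14 (under the 22.5% cap)
Failure-to-pay penalty: 7 × 1% × $4,201.00 = $294.07
Interest: $4,201.00 × ((1 + 0.0135)^7 − 1) = $4,201.00 × 0.0984145… = $413.4395…
Penalties + interest = $882.2100 + $413.4395… = $1,295.65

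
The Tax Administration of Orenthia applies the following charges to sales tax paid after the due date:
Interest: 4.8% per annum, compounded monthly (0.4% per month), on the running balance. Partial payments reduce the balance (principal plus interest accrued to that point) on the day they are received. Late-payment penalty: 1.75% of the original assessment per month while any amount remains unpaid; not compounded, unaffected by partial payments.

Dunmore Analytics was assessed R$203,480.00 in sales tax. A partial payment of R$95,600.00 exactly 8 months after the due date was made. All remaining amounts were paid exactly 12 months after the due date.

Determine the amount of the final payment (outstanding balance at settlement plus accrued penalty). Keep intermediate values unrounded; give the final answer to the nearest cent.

R$159,056.80

Balance at month 8: R$203,480.0000 × (1 + 0.004)^8 = R$210,083.2520…
After R$95,600.00 payment: R$210,083.2520… − R$95,600.00 = R$114,483.2520…
Balance at month 12: R$114,483.2520… × (1 + 0.004)^4 = R$116,326.0037…
Penalty: 12 × 1.75% × R$203,480.00 = R$42,730.80
Final settlement = outstanding balance + penalty = R$116,326.0037… + R$42,730.80 = R$159,056.80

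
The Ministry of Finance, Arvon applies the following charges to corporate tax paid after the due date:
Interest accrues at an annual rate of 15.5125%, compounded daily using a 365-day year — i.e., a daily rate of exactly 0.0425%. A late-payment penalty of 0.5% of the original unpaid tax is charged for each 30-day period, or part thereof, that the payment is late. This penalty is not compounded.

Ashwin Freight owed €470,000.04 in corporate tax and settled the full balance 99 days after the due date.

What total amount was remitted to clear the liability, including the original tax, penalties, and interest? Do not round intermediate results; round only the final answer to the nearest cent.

Penalty periods: ⌈99/30⌉ = 4; penalty = 4 × 0.5% × €470,000.04 = €9,400.00…
Interest: €470,000.04 × ((1 + 0.000425)^99 − 1) = €470,000.04 × 0.04296338… = €20,192.7886…
Total = €470,000.04 + €9,400.0008 + €20,192.7886… = €499,592.83

€499,592.83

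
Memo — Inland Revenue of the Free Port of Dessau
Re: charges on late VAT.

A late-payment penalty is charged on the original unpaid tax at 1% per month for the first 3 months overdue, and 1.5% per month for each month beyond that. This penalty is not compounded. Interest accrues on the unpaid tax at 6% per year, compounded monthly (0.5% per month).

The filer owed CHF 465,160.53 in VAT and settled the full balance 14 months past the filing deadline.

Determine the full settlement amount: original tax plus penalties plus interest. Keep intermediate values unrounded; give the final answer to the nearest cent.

Penalty, months 1–3: 3 × 1% × CHF 465,160.53 = CHF 13,954.82…
Penalty, months 4–14: 11 × 1.5% × CHF 465,160.53 = CHF 76,751.49…
Interest: CHF 465,160.53 × ((1 + 0.005)^14 − 1) = CHF 465,160.53 × 0.0723211… = CHF 33,640.9361…
Total = CHF 465,160.53 + CHF 90,706.3034… + CHF 33,640.9361… = CHF 589,507.77

CHF 589,507.77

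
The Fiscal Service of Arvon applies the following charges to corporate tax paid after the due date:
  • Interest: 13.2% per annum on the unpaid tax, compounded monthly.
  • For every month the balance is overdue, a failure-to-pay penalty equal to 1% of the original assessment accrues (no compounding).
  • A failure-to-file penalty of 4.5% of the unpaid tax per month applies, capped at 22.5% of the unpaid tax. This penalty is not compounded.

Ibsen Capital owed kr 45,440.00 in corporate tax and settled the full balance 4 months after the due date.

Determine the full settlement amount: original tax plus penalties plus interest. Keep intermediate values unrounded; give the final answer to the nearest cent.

Failure-to-file: 4 × 4.5% × kr 45,440.00 = kr 8,179.20 (under the 22.5% cap)
Failure-to-pay penalty: 4 × 1% × kr 45,440.00 = kr 1,817.60
Interest (13.2%/yr ÷ 12 = 1.1%/month): kr 45,440.00 × ((1 + 0.011)^4 − 1) = kr 2,032.5920…
Total = kr 45,440.00 + kr 9,996.8000 + kr 2,032.5920… = kr 57,469.39

kr 57,469.39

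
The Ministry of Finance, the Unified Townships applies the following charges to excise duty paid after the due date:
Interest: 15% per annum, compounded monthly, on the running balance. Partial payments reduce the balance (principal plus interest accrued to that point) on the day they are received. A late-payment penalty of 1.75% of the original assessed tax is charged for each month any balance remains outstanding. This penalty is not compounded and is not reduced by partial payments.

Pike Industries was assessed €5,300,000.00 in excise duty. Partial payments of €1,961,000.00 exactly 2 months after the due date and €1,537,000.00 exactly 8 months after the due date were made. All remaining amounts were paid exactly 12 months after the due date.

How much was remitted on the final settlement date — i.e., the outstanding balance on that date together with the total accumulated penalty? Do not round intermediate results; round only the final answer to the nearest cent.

Monthly rate = 15% ÷ 12 = 1.25%
Balance at month 2: €5,300,000.0000 × (1 + 0.0125)^2 = €5,433,328.1250
After €1,961,000.00 payment: €5,433,328.1250 − €1,961,000.00 = €3,472,328.1250
Balance at month 8: €3,472,328.1250 × (1 + 0.0125)^6 = €3,741,027.9192…
After €1,537,000.00 payment: €3,741,027.9192… − €1,537,000.00 = €2,204,027.9192…
Balance at month 12: €2,204,027.9192… × (1 + 0.0125)^4 = €2,316,312.8641…
Penalty: 12 × 1.75% × €5,300,000.00 = €1,113,000.00
Final settlement = outstanding balance + penalty = €2,316,312.8641… + €1,113,000.00 = €3,429,312.86

€3,429,312.86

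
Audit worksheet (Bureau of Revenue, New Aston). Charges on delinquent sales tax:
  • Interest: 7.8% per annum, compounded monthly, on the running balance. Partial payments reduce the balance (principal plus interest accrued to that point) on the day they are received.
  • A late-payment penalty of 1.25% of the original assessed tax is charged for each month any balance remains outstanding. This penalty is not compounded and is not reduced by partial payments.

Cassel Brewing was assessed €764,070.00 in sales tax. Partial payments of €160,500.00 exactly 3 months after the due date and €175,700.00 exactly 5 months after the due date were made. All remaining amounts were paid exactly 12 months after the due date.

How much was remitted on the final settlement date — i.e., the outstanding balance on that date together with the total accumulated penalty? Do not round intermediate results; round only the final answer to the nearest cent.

Monthly rate = 7.8% ÷ 12 = 0.65%
Balance at month 3: €764,070.0000 × (1 + 0.0065)^3 = €779,066.4207…
After €160,500.00 payment: €779,066.4207… − €160,500.00 = €618,566.4207…
Balance at month 5: €618,566.4207… × (1 + 0.0065)^2 = €626,633.9186…
After €175,700.00 payment: €626,633.9186… − €175,700.00 = €450,933.9186…
Balance at month 12: €450,933.9186… × (1 + 0.0065)^7 = €471,855.8656…
Penalty: 12 × 1.25% × €764,070.00 = €114,610.50
Final settlement = outstanding balance + penalty = €471,855.8656… + €114,610.50 = €586,466.37

€586,466.37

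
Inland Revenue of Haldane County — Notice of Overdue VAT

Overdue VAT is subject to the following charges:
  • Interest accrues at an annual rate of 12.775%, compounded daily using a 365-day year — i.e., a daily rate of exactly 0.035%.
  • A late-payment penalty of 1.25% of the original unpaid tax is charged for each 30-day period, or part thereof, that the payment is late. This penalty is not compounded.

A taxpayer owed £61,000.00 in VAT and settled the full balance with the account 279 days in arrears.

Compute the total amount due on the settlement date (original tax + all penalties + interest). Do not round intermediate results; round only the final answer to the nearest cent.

£74,881.04

Penalty periods: ⌈279/30⌉ = 10; penalty = 10 × 1.25% × £61,000.00 = £7,625.00
Interest: £61,000.00 × ((1 + 0.00035)^279 − 1) = £61,000.00 × 0.10255798… = £6,256.0367…
Total = £61,000.00 + £7,625.0000 + £6,256.0367… = £74,881.04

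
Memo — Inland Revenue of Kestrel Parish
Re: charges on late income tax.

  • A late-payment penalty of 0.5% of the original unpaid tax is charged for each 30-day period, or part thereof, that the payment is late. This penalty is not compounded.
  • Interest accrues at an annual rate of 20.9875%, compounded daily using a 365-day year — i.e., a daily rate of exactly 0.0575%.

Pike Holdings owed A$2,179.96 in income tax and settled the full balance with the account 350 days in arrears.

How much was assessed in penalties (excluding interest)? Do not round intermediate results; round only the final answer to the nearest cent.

Penalty periods: ⌈350/30⌉ = 12; penalty = 12 × 0.5% × A$2,179.96 = A$130.80…

A$130.80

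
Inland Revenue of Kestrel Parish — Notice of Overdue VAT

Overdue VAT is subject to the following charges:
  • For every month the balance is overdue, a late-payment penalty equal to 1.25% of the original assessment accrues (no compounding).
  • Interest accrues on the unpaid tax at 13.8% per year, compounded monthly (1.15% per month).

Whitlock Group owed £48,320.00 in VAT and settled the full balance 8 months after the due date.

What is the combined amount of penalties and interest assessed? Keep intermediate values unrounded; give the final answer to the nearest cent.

Late-payment penalty = 1.25% × £48,320.00 × 8 mo = £4,832.00
Interest: £48,320.00 × ((1 + 0.0115)^8 − 1) = £48,320.00 × 0.0957894… = £4,628.5440…
Penalties + interest = £4,832.0000 + £4,628.5440… = £9,460.54

£9,460.54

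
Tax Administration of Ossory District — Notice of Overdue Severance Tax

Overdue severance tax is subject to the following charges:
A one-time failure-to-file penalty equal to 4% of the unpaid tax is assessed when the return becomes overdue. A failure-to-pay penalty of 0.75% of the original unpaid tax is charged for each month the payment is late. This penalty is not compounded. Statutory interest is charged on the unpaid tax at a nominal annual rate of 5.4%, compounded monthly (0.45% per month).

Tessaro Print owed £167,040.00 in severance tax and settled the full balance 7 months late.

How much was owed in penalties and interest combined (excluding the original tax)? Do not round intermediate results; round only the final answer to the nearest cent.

Failure-to-file penalty: 4% × £167,040.00 = £6,681.60
Failure-to-pay penalty: 7 × 0.75% × £167,040.00 = £8,769.60
Interest: £167,040.00 × ((1 + 0.0045)^7 − 1) = £167,040.00 × 0.0319285… = £5,333.3289…
Penalties + interest = £15,451.2000 + £5,333.3289… = £20,784.53

£20,784.53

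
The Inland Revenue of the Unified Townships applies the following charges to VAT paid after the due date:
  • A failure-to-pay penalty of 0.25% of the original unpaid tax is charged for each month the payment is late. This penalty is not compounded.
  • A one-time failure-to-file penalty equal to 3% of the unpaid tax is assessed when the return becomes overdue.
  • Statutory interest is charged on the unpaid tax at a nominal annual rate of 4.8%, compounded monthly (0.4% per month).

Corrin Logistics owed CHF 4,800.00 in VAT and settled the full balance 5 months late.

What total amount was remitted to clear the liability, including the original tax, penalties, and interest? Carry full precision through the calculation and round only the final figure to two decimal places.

Failure-to-file penalty: 3% × CHF 4,800.00 = CHF 144.00
Failure-to-pay penalty = 0.25% × CHF 4,800.00 × 5 mo = CHF 60.00
Interest: CHF 4,800.00 × ((1 + 0.004)^5 − 1) = CHF 4,800.00 × 0.0201606… = CHF 96.7711…
Total = CHF 4,800.00 + CHF 204.0000 + CHF 96.7711… = CHF 5,100.77

CHF 5,100.77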